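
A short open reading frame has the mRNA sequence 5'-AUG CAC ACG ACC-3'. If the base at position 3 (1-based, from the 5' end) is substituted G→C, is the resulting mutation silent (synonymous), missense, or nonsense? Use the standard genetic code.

missense

Position 3 falls in codon 1: AUG → Met.
After the substitution the codon is AUC → Ile.
Met ≠ Ile, so this is a missense mutation.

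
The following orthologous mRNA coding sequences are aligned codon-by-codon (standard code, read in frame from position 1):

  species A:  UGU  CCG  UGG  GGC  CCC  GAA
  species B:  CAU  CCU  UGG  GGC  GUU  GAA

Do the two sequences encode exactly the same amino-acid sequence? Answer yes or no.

no

Codon 1: UGU Cys / CAU His — nonsynonymous.
Codon 2: CCG Pro / CCU Pro — synonymous.
Codon 3: UGG Trp / UGG Trp — identical.
Codon 4: GGC Gly / GGC Gly — identical.
Codon 5: CCC Pro / GUU Val — nonsynonymous.
Codon 6: GAA Glu / GAA Glu — identical.
Nonsynonymous differences: 2 → different protein.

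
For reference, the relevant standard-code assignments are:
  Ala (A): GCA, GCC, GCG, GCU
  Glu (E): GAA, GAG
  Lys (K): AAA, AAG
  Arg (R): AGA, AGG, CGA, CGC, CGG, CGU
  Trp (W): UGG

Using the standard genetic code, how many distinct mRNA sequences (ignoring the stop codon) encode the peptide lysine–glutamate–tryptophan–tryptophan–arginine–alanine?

96

Lys: 2 codons.
Glu: 2 codons.
Trp: 1 codon.
Trp: 1 codon.
Arg: 6 codons.
Ala: 4 codons.
2 × 2 × 1 × 1 × 6 × 4 = 96.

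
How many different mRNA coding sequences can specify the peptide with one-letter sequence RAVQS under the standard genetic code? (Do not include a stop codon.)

Arg: 6 codons.
Ala: 4 codons.
Val: 4 codons.
Gln: 2 codons.
Ser: 6 codons.
6 × 4 × 4 × 2 × 6 = 1152.

1152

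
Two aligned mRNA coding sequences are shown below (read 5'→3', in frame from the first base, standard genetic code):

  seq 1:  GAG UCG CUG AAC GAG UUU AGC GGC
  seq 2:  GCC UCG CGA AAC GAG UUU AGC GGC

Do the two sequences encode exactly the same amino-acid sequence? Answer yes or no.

no

Codon 1: GAG Glu / GCC Ala — nonsynonymous.
Codon 2: UCG Ser / UCG Ser — identical.
Codon 3: CUG Leu / CGA Arg — nonsynonymous.
Codon 4: AAC Asn / AAC Asn — identical.
Codon 5: GAG Glu / GAG Glu — identical.
Codon 6: UUU Phe / UUU Phe — identical.
Codon 7: AGC Ser / AGC Ser — identical.
Codon 8: GGC Gly / GGC Gly — identical.
Nonsynonymous differences: 2 → different protein.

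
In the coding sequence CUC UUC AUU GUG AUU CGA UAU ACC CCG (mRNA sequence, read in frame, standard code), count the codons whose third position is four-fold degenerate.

Codon 1 CUC (Leu): third position 4-fold.
Codon 2 UUC (Phe): third position 2-fold.
Codon 3 AUU (Ile): third position 3-fold.
Codon 4 GUG (Val): third position 4-fold.
Codon 5 AUU (Ile): third position 3-fold.
Codon 6 CGA (Arg): third position 4-fold.
Codon 7 UAU (Tyr): third position 2-fold.
Codon 8 ACC (Thr): third position 4-fold.
Codon 9 CCG (Pro): third position 4-fold.
Four-fold degenerate third positions: 5.

5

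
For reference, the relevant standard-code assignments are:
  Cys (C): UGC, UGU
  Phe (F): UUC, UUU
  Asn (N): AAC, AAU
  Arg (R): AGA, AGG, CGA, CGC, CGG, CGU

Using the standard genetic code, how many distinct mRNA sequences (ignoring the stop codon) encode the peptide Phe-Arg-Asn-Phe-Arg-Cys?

576

Phe: 2 codons.
Arg: 6 codons.
Asn: 2 codons.
Phe: 2 codons.
Arg: 6 codons.
Cys: 2 codons.
2 × 6 × 2 × 2 × 6 × 2 = 576.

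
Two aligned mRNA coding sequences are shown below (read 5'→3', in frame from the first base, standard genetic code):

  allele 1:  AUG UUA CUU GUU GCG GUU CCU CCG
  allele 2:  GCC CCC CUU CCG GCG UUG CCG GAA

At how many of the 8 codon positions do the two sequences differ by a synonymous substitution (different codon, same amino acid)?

1

Codon 1: AUG Met / GCC Ala — nonsynonymous.
Codon 2: UUA Leu / CCC Pro — nonsynonymous.
Codon 3: CUU Leu / CUU Leu — identical.
Codon 4: GUU Val / CCG Pro — nonsynonymous.
Codon 5: GCG Ala / GCG Ala — identical.
Codon 6: GUU Val / UUG Leu — nonsynonymous.
Codon 7: CCU Pro / CCG Pro — synonymous.
Codon 8: CCG Pro / GAA Glu — nonsynonymous.
Synonymous differences: 1.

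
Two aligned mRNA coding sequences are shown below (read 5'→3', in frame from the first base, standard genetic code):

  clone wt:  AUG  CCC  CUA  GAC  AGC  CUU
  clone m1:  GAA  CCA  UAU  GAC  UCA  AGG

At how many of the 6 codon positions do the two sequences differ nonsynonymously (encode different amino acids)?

3

Codon 1: AUG Met / GAA Glu — nonsynonymous.
Codon 2: CCC Pro / CCA Pro — synonymous.
Codon 3: CUA Leu / UAU Tyr — nonsynonymous.
Codon 4: GAC Asp / GAC Asp — identical.
Codon 5: AGC Ser / UCA Ser — synonymous.
Codon 6: CUU Leu / AGG Arg — nonsynonymous.
Nonsynonymous differences: 3.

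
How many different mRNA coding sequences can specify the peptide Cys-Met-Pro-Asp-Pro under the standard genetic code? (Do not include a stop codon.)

64

Cys: 2 codons.
Met: 1 codon.
Pro: 4 codons.
Asp: 2 codons.
Pro: 4 codons.
2 × 1 × 4 × 2 × 4 = 64.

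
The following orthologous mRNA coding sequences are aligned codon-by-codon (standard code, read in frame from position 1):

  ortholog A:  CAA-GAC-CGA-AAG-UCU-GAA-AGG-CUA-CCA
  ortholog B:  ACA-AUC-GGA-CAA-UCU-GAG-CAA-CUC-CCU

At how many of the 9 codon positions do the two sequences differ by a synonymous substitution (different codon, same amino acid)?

3

Codon 1: CAA Gln / ACA Thr — nonsynonymous.
Codon 2: GAC Asp / AUC Ile — nonsynonymous.
Codon 3: CGA Arg / GGA Gly — nonsynonymous.
Codon 4: AAG Lys / CAA Gln — nonsynonymous.
Codon 5: UCU Ser / UCU Ser — identical.
Codon 6: GAA Glu / GAG Glu — synonymous.
Codon 7: AGG Arg / CAA Gln — nonsynonymous.
Codon 8: CUA Leu / CUC Leu — synonymous.
Codon 9: CCA Pro / CCU Pro — synonymous.
Synonymous differences: 3.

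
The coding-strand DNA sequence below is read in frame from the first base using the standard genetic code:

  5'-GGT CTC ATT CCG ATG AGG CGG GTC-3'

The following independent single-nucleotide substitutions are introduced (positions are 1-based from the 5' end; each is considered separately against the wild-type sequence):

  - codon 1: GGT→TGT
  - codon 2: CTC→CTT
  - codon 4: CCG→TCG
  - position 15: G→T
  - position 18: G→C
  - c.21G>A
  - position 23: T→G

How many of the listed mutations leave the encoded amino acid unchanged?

Codon 1: GGT (Gly) → TGT (Cys) — missense.
Codon 2: CTC (Leu) → CTT (Leu) — synonymous.
Codon 4: CCG (Pro) → TCG (Ser) — missense.
Codon 5: ATG (Met) → ATT (Ile) — missense.
Codon 6: AGG (Arg) → AGC (Ser) — missense.
Codon 7: CGG (Arg) → CGA (Arg) — synonymous.
Codon 8: GTC (Val) → GGC (Gly) — missense.
Synonymous: 2 of 7.

2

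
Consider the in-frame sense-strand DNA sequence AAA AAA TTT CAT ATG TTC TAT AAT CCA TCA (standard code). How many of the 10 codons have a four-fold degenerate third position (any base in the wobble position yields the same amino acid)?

Codon 1 AAA (Lys): third position 2-fold.
Codon 2 AAA (Lys): third position 2-fold.
Codon 3 TTT (Phe): third position 2-fold.
Codon 4 CAT (His): third position 2-fold.
Codon 5 ATG (Met): third position 1-fold.
Codon 6 TTC (Phe): third position 2-fold.
Codon 7 TAT (Tyr): third position 2-fold.
Codon 8 AAT (Asn): third position 2-fold.
Codon 9 CCA (Pro): third position 4-fold.
Codon 10 TCA (Ser): third position 4-fold.
Four-fold degenerate third positions: 2.

2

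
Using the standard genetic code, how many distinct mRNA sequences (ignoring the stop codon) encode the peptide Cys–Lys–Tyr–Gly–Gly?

128

Cys: 2 codons.
Lys: 2 codons.
Tyr: 2 codons.
Gly: 4 codons.
Gly: 4 codons.
2 × 2 × 2 × 4 × 4 = 128.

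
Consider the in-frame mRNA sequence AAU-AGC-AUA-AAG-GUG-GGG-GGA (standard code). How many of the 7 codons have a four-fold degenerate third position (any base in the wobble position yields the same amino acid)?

3

Codon 1 AAU (Asn): third position 2-fold.
Codon 2 AGC (Ser): third position 2-fold.
Codon 3 AUA (Ile): third position 3-fold.
Codon 4 AAG (Lys): third position 2-fold.
Codon 5 GUG (Val): third position 4-fold.
Codon 6 GGG (Gly): third position 4-fold.
Codon 7 GGA (Gly): third position 4-fold.
Four-fold degenerate third positions: 3.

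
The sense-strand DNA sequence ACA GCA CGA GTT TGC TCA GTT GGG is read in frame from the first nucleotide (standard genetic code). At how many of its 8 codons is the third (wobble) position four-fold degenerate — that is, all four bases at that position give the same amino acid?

7

Codon 1 ACA (Thr): third position 4-fold.
Codon 2 GCA (Ala): third position 4-fold.
Codon 3 CGA (Arg): third position 4-fold.
Codon 4 GTT (Val): third position 4-fold.
Codon 5 TGC (Cys): third position 2-fold.
Codon 6 TCA (Ser): third position 4-fold.
Codon 7 GTT (Val): third position 4-fold.
Codon 8 GGG (Gly): third position 4-fold.
Four-fold degenerate third positions: 7.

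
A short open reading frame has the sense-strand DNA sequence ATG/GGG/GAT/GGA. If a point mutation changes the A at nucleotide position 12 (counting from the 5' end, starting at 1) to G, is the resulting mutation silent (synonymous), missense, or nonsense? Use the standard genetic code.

Position 12 falls in codon 4: GGA → Gly.
After the substitution the codon is GGG → Gly.
Both encode Gly, so the change is synonymous.

silent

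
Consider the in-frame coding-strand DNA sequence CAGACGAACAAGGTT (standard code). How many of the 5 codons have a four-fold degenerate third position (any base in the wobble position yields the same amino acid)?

2

Codon 1 CAG (Gln): third position 2-fold.
Codon 2 ACG (Thr): third position 4-fold.
Codon 3 AAC (Asn): third position 2-fold.
Codon 4 AAG (Lys): third position 2-fold.
Codon 5 GTT (Val): third position 4-fold.
Four-fold degenerate third positions: 2.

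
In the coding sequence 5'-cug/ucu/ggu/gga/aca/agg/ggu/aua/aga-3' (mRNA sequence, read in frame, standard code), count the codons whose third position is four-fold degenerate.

Codon 1 CUG (Leu): third position 4-fold.
Codon 2 UCU (Ser): third position 4-fold.
Codon 3 GGU (Gly): third position 4-fold.
Codon 4 GGA (Gly): third position 4-fold.
Codon 5 ACA (Thr): third position 4-fold.
Codon 6 AGG (Arg): third position 2-fold.
Codon 7 GGU (Gly): third position 4-fold.
Codon 8 AUA (Ile): third position 3-fold.
Codon 9 AGA (Arg): third position 2-fold.
Four-fold degenerate third positions: 6.

6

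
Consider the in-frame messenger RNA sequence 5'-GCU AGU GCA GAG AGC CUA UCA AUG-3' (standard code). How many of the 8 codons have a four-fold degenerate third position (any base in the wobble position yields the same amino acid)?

Codon 1 GCU (Ala): third position 4-fold.
Codon 2 AGU (Ser): third position 2-fold.
Codon 3 GCA (Ala): third position 4-fold.
Codon 4 GAG (Glu): third position 2-fold.
Codon 5 AGC (Ser): third position 2-fold.
Codon 6 CUA (Leu): third position 4-fold.
Codon 7 UCA (Ser): third position 4-fold.
Codon 8 AUG (Met): third position 1-fold.
Four-fold degenerate third positions: 4.

4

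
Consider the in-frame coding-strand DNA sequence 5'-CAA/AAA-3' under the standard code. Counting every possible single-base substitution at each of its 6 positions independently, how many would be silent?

Codon 1 (CAA, Gln): 1 synonymous substitution.
Codon 2 (AAA, Lys): 1 synonymous substitution.
Total: 1 + 1 = 2.

2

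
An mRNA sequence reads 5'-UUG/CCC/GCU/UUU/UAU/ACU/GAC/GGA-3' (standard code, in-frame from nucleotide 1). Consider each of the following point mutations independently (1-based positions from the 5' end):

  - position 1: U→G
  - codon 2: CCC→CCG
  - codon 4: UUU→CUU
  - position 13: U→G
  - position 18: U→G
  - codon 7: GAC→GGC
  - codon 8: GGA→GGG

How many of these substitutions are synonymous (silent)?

3

Codon 1: UUG (Leu) → GUG (Val) — missense.
Codon 2: CCC (Pro) → CCG (Pro) — synonymous.
Codon 4: UUU (Phe) → CUU (Leu) — missense.
Codon 5: UAU (Tyr) → GAU (Asp) — missense.
Codon 6: ACU (Thr) → ACG (Thr) — synonymous.
Codon 7: GAC (Asp) → GGC (Gly) — missense.
Codon 8: GGA (Gly) → GGG (Gly) — synonymous.
Synonymous: 3 of 7.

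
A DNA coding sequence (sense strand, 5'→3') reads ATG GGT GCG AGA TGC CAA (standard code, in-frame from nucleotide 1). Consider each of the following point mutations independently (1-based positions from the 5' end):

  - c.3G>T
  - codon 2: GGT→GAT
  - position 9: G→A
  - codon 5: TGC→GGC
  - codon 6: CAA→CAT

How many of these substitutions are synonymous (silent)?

Codon 1: ATG (Met) → ATT (Ile) — missense.
Codon 2: GGT (Gly) → GAT (Asp) — missense.
Codon 3: GCG (Ala) → GCA (Ala) — synonymous.
Codon 5: TGC (Cys) → GGC (Gly) — missense.
Codon 6: CAA (Gln) → CAT (His) — missense.
Synonymous: 1 of 5.

1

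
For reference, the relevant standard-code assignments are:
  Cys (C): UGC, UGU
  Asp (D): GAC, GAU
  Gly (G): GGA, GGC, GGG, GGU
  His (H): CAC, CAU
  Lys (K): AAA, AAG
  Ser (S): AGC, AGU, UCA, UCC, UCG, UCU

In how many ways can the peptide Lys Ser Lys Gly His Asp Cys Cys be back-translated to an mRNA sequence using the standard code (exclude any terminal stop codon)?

1536

Lys: 2 codons.
Ser: 6 codons.
Lys: 2 codons.
Gly: 4 codons.
His: 2 codons.
Asp: 2 codons.
Cys: 2 codons.
Cys: 2 codons.
2 × 6 × 2 × 4 × 2 × 2 × 2 × 2 = 1536.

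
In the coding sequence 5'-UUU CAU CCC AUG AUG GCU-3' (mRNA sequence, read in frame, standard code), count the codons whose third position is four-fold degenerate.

2

Codon 1 UUU (Phe): third position 2-fold.
Codon 2 CAU (His): third position 2-fold.
Codon 3 CCC (Pro): third position 4-fold.
Codon 4 AUG (Met): third position 1-fold.
Codon 5 AUG (Met): third position 1-fold.
Codon 6 GCU (Ala): third position 4-fold.
Four-fold degenerate third positions: 2.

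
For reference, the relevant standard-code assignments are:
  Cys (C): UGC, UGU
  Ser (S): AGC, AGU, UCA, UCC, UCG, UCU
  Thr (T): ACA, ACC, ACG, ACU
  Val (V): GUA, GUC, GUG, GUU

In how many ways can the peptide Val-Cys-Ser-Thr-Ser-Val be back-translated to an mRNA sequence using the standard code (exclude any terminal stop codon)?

Val: 4 codons.
Cys: 2 codons.
Ser: 6 codons.
Thr: 4 codons.
Ser: 6 codons.
Val: 4 codons.
4 × 2 × 6 × 4 × 6 × 4 = 4608.

4608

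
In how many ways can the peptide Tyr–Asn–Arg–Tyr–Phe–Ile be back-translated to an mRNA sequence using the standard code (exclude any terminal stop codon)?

Tyr: 2 codons.
Asn: 2 codons.
Arg: 6 codons.
Tyr: 2 codons.
Phe: 2 codons.
Ile: 3 codons.
2 × 2 × 6 × 2 × 2 × 3 = 288.

288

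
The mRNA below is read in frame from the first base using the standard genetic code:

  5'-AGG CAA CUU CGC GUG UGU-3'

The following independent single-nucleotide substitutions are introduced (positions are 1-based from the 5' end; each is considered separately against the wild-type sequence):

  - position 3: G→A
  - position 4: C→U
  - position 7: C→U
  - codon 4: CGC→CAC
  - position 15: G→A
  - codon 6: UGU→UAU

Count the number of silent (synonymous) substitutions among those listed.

2

Codon 1: AGG (Arg) → AGA (Arg) — synonymous.
Codon 2: CAA (Gln) → UAA (Stop) — nonsense.
Codon 3: CUU (Leu) → UUU (Phe) — missense.
Codon 4: CGC (Arg) → CAC (His) — missense.
Codon 5: GUG (Val) → GUA (Val) — synonymous.
Codon 6: UGU (Cys) → UAU (Tyr) — missense.
Synonymous: 2 of 6.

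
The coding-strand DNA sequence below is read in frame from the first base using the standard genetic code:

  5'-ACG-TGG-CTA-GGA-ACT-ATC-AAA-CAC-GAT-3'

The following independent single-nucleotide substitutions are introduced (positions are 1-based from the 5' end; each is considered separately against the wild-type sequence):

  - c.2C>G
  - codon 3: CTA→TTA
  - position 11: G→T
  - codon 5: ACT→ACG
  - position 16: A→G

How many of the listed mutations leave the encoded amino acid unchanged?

2

Codon 1: ACG (Thr) → AGG (Arg) — missense.
Codon 3: CTA (Leu) → TTA (Leu) — synonymous.
Codon 4: GGA (Gly) → GTA (Val) — missense.
Codon 5: ACT (Thr) → ACG (Thr) — synonymous.
Codon 6: ATC (Ile) → GTC (Val) — missense.
Synonymous: 2 of 5.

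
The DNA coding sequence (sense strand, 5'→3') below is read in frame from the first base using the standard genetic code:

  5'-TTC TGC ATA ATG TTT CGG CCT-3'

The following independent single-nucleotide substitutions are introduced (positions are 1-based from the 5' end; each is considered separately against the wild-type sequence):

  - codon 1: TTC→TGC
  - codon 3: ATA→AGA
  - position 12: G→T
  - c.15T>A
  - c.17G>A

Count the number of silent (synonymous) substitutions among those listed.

0

Codon 1: TTC (Phe) → TGC (Cys) — missense.
Codon 3: ATA (Ile) → AGA (Arg) — missense.
Codon 4: ATG (Met) → ATT (Ile) — missense.
Codon 5: TTT (Phe) → TTA (Leu) — missense.
Codon 6: CGG (Arg) → CAG (Gln) — missense.
Synonymous: 0 of 5.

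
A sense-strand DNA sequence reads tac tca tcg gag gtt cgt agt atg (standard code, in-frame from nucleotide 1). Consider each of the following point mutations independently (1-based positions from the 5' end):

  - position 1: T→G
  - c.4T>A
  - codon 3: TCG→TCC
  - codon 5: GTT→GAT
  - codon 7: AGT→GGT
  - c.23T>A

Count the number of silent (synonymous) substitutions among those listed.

1

Codon 1: TAC (Tyr) → GAC (Asp) — missense.
Codon 2: TCA (Ser) → ACA (Thr) — missense.
Codon 3: TCG (Ser) → TCC (Ser) — synonymous.
Codon 5: GTT (Val) → GAT (Asp) — missense.
Codon 7: AGT (Ser) → GGT (Gly) — missense.
Codon 8: ATG (Met) → AAG (Lys) — missense.
Synonymous: 1 of 6.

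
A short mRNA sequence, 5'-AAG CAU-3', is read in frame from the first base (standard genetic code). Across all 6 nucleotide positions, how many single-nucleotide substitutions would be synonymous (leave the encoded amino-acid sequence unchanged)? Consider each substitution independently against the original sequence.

2

Codon 1 (AAG, Lys): 1 synonymous substitution.
Codon 2 (CAU, His): 1 synonymous substitution.
Total: 1 + 1 = 2.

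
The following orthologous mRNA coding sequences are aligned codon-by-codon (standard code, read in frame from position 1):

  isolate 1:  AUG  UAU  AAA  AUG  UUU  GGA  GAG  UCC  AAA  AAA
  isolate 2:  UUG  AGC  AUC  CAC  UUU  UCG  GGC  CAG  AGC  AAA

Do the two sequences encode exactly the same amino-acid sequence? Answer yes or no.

no

Codon 1: AUG Met / UUG Leu — nonsynonymous.
Codon 2: UAU Tyr / AGC Ser — nonsynonymous.
Codon 3: AAA Lys / AUC Ile — nonsynonymous.
Codon 4: AUG Met / CAC His — nonsynonymous.
Codon 5: UUU Phe / UUU Phe — identical.
Codon 6: GGA Gly / UCG Ser — nonsynonymous.
Codon 7: GAG Glu / GGC Gly — nonsynonymous.
Codon 8: UCC Ser / CAG Gln — nonsynonymous.
Codon 9: AAA Lys / AGC Ser — nonsynonymous.
Codon 10: AAA Lys / AAA Lys — identical.
Nonsynonymous differences: 8 → different protein.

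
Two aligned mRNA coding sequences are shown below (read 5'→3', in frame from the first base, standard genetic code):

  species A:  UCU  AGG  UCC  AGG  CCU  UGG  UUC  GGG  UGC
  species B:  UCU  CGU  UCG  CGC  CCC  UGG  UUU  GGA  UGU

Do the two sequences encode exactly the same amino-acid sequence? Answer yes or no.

Codon 1: UCU Ser / UCU Ser — identical.
Codon 2: AGG Arg / CGU Arg — synonymous.
Codon 3: UCC Ser / UCG Ser — synonymous.
Codon 4: AGG Arg / CGC Arg — synonymous.
Codon 5: CCU Pro / CCC Pro — synonymous.
Codon 6: UGG Trp / UGG Trp — identical.
Codon 7: UUC Phe / UUU Phe — synonymous.
Codon 8: GGG Gly / GGA Gly — synonymous.
Codon 9: UGC Cys / UGU Cys — synonymous.
Nonsynonymous differences: 0 → same protein.

yes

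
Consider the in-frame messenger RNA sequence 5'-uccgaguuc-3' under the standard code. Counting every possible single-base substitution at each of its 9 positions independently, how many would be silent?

5

Codon 1 (UCC, Ser): 3 synonymous substitutions.
Codon 2 (GAG, Glu): 1 synonymous substitution.
Codon 3 (UUC, Phe): 1 synonymous substitution.
Total: 3 + 1 + 1 = 5.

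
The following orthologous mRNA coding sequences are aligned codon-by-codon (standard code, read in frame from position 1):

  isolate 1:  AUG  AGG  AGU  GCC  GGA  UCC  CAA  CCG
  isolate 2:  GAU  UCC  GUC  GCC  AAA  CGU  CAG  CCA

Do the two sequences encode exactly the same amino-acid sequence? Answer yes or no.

Codon 1: AUG Met / GAU Asp — nonsynonymous.
Codon 2: AGG Arg / UCC Ser — nonsynonymous.
Codon 3: AGU Ser / GUC Val — nonsynonymous.
Codon 4: GCC Ala / GCC Ala — identical.
Codon 5: GGA Gly / AAA Lys — nonsynonymous.
Codon 6: UCC Ser / CGU Arg — nonsynonymous.
Codon 7: CAA Gln / CAG Gln — synonymous.
Codon 8: CCG Pro / CCA Pro — synonymous.
Nonsynonymous differences: 5 → different protein.

no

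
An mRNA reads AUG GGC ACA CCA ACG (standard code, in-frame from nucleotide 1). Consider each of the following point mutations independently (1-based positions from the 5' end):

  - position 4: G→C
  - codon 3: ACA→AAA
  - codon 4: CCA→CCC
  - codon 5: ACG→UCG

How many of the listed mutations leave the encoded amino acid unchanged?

1

Codon 2: GGC (Gly) → CGC (Arg) — missense.
Codon 3: ACA (Thr) → AAA (Lys) — missense.
Codon 4: CCA (Pro) → CCC (Pro) — synonymous.
Codon 5: ACG (Thr) → UCG (Ser) — missense.
Synonymous: 1 of 4.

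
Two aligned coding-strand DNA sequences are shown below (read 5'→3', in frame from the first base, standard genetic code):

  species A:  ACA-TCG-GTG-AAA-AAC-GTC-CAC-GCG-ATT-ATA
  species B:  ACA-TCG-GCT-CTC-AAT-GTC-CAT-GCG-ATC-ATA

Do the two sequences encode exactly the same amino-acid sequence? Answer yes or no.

no

Codon 1: ACA Thr / ACA Thr — identical.
Codon 2: TCG Ser / TCG Ser — identical.
Codon 3: GTG Val / GCT Ala — nonsynonymous.
Codon 4: AAA Lys / CTC Leu — nonsynonymous.
Codon 5: AAC Asn / AAT Asn — synonymous.
Codon 6: GTC Val / GTC Val — identical.
Codon 7: CAC His / CAT His — synonymous.
Codon 8: GCG Ala / GCG Ala — identical.
Codon 9: ATT Ile / ATC Ile — synonymous.
Codon 10: ATA Ile / ATA Ile — identical.
Nonsynonymous differences: 2 → different protein.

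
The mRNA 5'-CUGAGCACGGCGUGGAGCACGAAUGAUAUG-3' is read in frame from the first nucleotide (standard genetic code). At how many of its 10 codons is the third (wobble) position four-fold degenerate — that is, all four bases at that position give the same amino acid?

4

Codon 1 CUG (Leu): third position 4-fold.
Codon 2 AGC (Ser): third position 2-fold.
Codon 3 ACG (Thr): third position 4-fold.
Codon 4 GCG (Ala): third position 4-fold.
Codon 5 UGG (Trp): third position 1-fold.
Codon 6 AGC (Ser): third position 2-fold.
Codon 7 ACG (Thr): third position 4-fold.
Codon 8 AAU (Asn): third position 2-fold.
Codon 9 GAU (Asp): third position 2-fold.
Codon 10 AUG (Met): third position 1-fold.
Four-fold degenerate third positions: 4.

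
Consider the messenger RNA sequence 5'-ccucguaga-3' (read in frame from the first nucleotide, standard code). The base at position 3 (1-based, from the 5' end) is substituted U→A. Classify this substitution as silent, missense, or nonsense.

Position 3 falls in codon 1: CCU → Pro.
After the substitution the codon is CCA → Pro.
Both encode Pro, so the change is synonymous.

silent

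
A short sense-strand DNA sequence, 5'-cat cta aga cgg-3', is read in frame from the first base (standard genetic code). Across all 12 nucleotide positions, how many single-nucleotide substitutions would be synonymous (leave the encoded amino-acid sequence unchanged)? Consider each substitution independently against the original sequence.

11

Codon 1 (CAT, His): 1 synonymous substitution.
Codon 2 (CTA, Leu): 4 synonymous substitutions.
Codon 3 (AGA, Arg): 2 synonymous substitutions.
Codon 4 (CGG, Arg): 4 synonymous substitutions.
Total: 1 + 4 + 2 + 4 = 11.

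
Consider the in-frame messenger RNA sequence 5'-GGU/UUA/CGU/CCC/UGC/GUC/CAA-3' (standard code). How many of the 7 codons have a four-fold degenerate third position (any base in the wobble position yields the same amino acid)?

4

Codon 1 GGU (Gly): third position 4-fold.
Codon 2 UUA (Leu): third position 2-fold.
Codon 3 CGU (Arg): third position 4-fold.
Codon 4 CCC (Pro): third position 4-fold.
Codon 5 UGC (Cys): third position 2-fold.
Codon 6 GUC (Val): third position 4-fold.
Codon 7 CAA (Gln): third position 2-fold.
Four-fold degenerate third positions: 4.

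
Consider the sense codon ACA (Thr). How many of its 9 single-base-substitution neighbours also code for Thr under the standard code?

Position 1: none → 0 synonymous.
Position 2: none → 0 synonymous.
Position 3: ACT, ACC, ACG → 3 synonymous.
Total: 0 + 0 + 3 = 3.

3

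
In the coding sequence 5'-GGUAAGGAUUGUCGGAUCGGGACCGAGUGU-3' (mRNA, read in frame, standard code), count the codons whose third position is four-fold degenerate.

4

Codon 1 GGU (Gly): third position 4-fold.
Codon 2 AAG (Lys): third position 2-fold.
Codon 3 GAU (Asp): third position 2-fold.
Codon 4 UGU (Cys): third position 2-fold.
Codon 5 CGG (Arg): third position 4-fold.
Codon 6 AUC (Ile): third position 3-fold.
Codon 7 GGG (Gly): third position 4-fold.
Codon 8 ACC (Thr): third position 4-fold.
Codon 9 GAG (Glu): third position 2-fold.
Codon 10 UGU (Cys): third position 2-fold.
Four-fold degenerate third positions: 4.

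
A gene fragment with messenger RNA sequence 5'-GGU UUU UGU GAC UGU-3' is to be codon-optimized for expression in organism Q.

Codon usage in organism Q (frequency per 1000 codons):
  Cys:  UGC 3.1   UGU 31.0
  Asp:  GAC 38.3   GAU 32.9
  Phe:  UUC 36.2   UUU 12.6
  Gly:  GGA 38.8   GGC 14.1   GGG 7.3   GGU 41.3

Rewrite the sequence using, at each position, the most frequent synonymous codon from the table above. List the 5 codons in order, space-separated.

Codon 1 (Gly): best is GGU at 41.3.
Codon 2 (Phe): best is UUC at 36.2.
Codon 3 (Cys): best is UGU at 31.0.
Codon 4 (Asp): best is GAC at 38.3.
Codon 5 (Cys): best is UGU at 31.0.

GGU UUC UGU GAC UGU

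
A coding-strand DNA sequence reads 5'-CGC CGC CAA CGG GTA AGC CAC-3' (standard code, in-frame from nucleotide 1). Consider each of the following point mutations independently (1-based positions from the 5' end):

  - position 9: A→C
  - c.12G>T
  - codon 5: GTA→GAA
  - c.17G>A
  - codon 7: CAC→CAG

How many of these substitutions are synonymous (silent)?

Codon 3: CAA (Gln) → CAC (His) — missense.
Codon 4: CGG (Arg) → CGT (Arg) — synonymous.
Codon 5: GTA (Val) → GAA (Glu) — missense.
Codon 6: AGC (Ser) → AAC (Asn) — missense.
Codon 7: CAC (His) → CAG (Gln) — missense.
Synonymous: 1 of 5.

1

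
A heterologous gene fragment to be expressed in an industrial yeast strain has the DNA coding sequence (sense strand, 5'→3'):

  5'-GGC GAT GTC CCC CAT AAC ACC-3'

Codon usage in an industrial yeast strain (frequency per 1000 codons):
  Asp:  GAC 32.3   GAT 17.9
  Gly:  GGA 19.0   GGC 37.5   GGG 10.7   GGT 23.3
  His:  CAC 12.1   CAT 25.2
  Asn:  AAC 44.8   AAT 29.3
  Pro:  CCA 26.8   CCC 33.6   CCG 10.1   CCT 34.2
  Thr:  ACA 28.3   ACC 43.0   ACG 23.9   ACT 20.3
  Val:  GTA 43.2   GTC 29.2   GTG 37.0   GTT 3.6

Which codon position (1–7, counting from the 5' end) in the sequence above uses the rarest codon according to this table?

Codon 1 GGC (Gly): 37.5 per 1000.
Codon 2 GAT (Asp): 17.9 per 1000.
Codon 3 GTC (Val): 29.2 per 1000.
Codon 4 CCC (Pro): 33.6 per 1000.
Codon 5 CAT (His): 25.2 per 1000.
Codon 6 AAC (Asn): 44.8 per 1000.
Codon 7 ACC (Thr): 43.0 per 1000.
Lowest frequency is 17.9 at codon 2.

2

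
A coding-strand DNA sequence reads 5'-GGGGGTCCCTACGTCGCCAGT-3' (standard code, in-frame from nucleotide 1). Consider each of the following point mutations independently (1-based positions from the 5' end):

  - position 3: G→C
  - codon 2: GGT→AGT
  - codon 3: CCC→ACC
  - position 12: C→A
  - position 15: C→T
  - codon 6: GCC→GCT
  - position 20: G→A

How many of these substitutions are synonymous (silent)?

Codon 1: GGG (Gly) → GGC (Gly) — synonymous.
Codon 2: GGT (Gly) → AGT (Ser) — missense.
Codon 3: CCC (Pro) → ACC (Thr) — missense.
Codon 4: TAC (Tyr) → TAA (Stop) — nonsense.
Codon 5: GTC (Val) → GTT (Val) — synonymous.
Codon 6: GCC (Ala) → GCT (Ala) — synonymous.
Codon 7: AGT (Ser) → AAT (Asn) — missense.
Synonymous: 3 of 7.

3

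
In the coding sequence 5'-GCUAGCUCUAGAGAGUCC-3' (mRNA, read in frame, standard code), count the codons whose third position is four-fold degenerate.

3

Codon 1 GCU (Ala): third position 4-fold.
Codon 2 AGC (Ser): third position 2-fold.
Codon 3 UCU (Ser): third position 4-fold.
Codon 4 AGA (Arg): third position 2-fold.
Codon 5 GAG (Glu): third position 2-fold.
Codon 6 UCC (Ser): third position 4-fold.
Four-fold degenerate third positions: 3.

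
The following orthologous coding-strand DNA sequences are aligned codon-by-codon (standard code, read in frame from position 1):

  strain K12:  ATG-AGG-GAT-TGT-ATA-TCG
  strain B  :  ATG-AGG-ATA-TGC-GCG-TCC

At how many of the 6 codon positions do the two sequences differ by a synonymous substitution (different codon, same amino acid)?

Codon 1: ATG Met / ATG Met — identical.
Codon 2: AGG Arg / AGG Arg — identical.
Codon 3: GAT Asp / ATA Ile — nonsynonymous.
Codon 4: TGT Cys / TGC Cys — synonymous.
Codon 5: ATA Ile / GCG Ala — nonsynonymous.
Codon 6: TCG Ser / TCC Ser — synonymous.
Synonymous differences: 2.

2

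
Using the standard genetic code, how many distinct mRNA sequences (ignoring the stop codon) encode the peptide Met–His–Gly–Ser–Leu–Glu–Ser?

Met: 1 codon.
His: 2 codons.
Gly: 4 codons.
Ser: 6 codons.
Leu: 6 codons.
Glu: 2 codons.
Ser: 6 codons.
1 × 2 × 4 × 6 × 6 × 2 × 6 = 3456.

3456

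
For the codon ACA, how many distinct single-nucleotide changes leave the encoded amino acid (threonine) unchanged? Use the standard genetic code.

3

Position 1: none → 0 synonymous.
Position 2: none → 0 synonymous.
Position 3: ACU, ACC, ACG → 3 synonymous.
Total: 0 + 0 + 3 = 3.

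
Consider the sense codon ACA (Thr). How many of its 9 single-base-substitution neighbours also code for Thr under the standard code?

Position 1: none → 0 synonymous.
Position 2: none → 0 synonymous.
Position 3: ACU, ACC, ACG → 3 synonymous.
Total: 0 + 0 + 3 = 3.

3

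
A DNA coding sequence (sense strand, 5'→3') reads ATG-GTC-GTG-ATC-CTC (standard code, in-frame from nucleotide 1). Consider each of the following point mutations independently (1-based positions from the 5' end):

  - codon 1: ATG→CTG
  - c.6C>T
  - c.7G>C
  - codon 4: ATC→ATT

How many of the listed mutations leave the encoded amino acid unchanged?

2

Codon 1: ATG (Met) → CTG (Leu) — missense.
Codon 2: GTC (Val) → GTT (Val) — synonymous.
Codon 3: GTG (Val) → CTG (Leu) — missense.
Codon 4: ATC (Ile) → ATT (Ile) — synonymous.
Synonymous: 2 of 4.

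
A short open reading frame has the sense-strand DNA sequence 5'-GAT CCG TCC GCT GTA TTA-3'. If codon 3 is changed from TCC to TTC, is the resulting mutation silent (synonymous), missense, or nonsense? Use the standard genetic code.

Position 8 falls in codon 3: TCC → Ser.
After the substitution the codon is TTC → Phe.
Ser ≠ Phe, so this is a missense mutation.

missense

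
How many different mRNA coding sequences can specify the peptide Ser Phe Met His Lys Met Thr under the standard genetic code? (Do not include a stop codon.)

192

Ser: 6 codons.
Phe: 2 codons.
Met: 1 codon.
His: 2 codons.
Lys: 2 codons.
Met: 1 codon.
Thr: 4 codons.
6 × 2 × 1 × 2 × 2 × 1 × 4 = 192.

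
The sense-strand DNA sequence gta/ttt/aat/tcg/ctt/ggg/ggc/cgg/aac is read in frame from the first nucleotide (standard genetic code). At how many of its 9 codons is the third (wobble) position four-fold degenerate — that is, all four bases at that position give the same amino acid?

6

Codon 1 GTA (Val): third position 4-fold.
Codon 2 TTT (Phe): third position 2-fold.
Codon 3 AAT (Asn): third position 2-fold.
Codon 4 TCG (Ser): third position 4-fold.
Codon 5 CTT (Leu): third position 4-fold.
Codon 6 GGG (Gly): third position 4-fold.
Codon 7 GGC (Gly): third position 4-fold.
Codon 8 CGG (Arg): third position 4-fold.
Codon 9 AAC (Asn): third position 2-fold.
Four-fold degenerate third positions: 6.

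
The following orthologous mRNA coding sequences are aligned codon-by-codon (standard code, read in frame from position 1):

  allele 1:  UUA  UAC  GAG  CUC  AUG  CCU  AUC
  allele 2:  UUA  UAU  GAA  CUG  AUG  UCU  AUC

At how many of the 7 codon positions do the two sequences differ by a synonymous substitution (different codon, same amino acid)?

Codon 1: UUA Leu / UUA Leu — identical.
Codon 2: UAC Tyr / UAU Tyr — synonymous.
Codon 3: GAG Glu / GAA Glu — synonymous.
Codon 4: CUC Leu / CUG Leu — synonymous.
Codon 5: AUG Met / AUG Met — identical.
Codon 6: CCU Pro / UCU Ser — nonsynonymous.
Codon 7: AUC Ile / AUC Ile — identical.
Synonymous differences: 3.

3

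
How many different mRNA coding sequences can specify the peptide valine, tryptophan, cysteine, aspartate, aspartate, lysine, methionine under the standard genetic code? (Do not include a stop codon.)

64

Val: 4 codons.
Trp: 1 codon.
Cys: 2 codons.
Asp: 2 codons.
Asp: 2 codons.
Lys: 2 codons.
Met: 1 codon.
4 × 1 × 2 × 2 × 2 × 2 × 1 = 64.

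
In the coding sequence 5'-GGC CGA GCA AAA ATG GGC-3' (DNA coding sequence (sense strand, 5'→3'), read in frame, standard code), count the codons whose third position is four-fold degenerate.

4

Codon 1 GGC (Gly): third position 4-fold.
Codon 2 CGA (Arg): third position 4-fold.
Codon 3 GCA (Ala): third position 4-fold.
Codon 4 AAA (Lys): third position 2-fold.
Codon 5 ATG (Met): third position 1-fold.
Codon 6 GGC (Gly): third position 4-fold.
Four-fold degenerate third positions: 4.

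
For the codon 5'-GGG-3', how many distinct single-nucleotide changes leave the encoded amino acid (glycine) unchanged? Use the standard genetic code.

3

Position 1: none → 0 synonymous.
Position 2: none → 0 synonymous.
Position 3: GGT, GGC, GGA → 3 synonymous.
Total: 0 + 0 + 3 = 3.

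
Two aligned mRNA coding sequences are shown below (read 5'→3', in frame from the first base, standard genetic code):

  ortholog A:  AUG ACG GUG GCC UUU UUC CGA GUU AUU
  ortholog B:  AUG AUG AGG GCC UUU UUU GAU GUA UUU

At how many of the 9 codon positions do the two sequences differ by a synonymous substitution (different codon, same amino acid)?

2

Codon 1: AUG Met / AUG Met — identical.
Codon 2: ACG Thr / AUG Met — nonsynonymous.
Codon 3: GUG Val / AGG Arg — nonsynonymous.
Codon 4: GCC Ala / GCC Ala — identical.
Codon 5: UUU Phe / UUU Phe — identical.
Codon 6: UUC Phe / UUU Phe — synonymous.
Codon 7: CGA Arg / GAU Asp — nonsynonymous.
Codon 8: GUU Val / GUA Val — synonymous.
Codon 9: AUU Ile / UUU Phe — nonsynonymous.
Synonymous differences: 2.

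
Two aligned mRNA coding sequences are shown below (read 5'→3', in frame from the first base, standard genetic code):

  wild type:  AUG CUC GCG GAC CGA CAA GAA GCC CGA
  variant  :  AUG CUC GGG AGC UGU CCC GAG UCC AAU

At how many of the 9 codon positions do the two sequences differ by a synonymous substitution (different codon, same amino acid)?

Codon 1: AUG Met / AUG Met — identical.
Codon 2: CUC Leu / CUC Leu — identical.
Codon 3: GCG Ala / GGG Gly — nonsynonymous.
Codon 4: GAC Asp / AGC Ser — nonsynonymous.
Codon 5: CGA Arg / UGU Cys — nonsynonymous.
Codon 6: CAA Gln / CCC Pro — nonsynonymous.
Codon 7: GAA Glu / GAG Glu — synonymous.
Codon 8: GCC Ala / UCC Ser — nonsynonymous.
Codon 9: CGA Arg / AAU Asn — nonsynonymous.
Synonymous differences: 1.

1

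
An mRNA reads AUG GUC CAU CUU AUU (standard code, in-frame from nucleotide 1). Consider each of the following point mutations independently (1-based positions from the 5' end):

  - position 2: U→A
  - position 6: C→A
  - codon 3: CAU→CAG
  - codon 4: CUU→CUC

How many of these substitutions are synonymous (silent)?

Codon 1: AUG (Met) → AAG (Lys) — missense.
Codon 2: GUC (Val) → GUA (Val) — synonymous.
Codon 3: CAU (His) → CAG (Gln) — missense.
Codon 4: CUU (Leu) → CUC (Leu) — synonymous.
Synonymous: 2 of 4.

2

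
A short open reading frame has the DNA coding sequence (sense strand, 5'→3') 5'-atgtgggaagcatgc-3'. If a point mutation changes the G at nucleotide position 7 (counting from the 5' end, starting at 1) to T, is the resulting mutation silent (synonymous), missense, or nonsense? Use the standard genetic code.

Position 7 falls in codon 3: GAA → Glu.
After the substitution the codon is TAA → Stop.
The new codon is a stop codon, so this is a nonsense mutation.

nonsense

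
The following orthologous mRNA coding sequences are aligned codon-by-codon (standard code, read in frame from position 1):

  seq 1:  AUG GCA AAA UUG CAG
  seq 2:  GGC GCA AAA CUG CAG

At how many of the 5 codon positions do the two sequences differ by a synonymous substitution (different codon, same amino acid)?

Codon 1: AUG Met / GGC Gly — nonsynonymous.
Codon 2: GCA Ala / GCA Ala — identical.
Codon 3: AAA Lys / AAA Lys — identical.
Codon 4: UUG Leu / CUG Leu — synonymous.
Codon 5: CAG Gln / CAG Gln — identical.
Synonymous differences: 1.

1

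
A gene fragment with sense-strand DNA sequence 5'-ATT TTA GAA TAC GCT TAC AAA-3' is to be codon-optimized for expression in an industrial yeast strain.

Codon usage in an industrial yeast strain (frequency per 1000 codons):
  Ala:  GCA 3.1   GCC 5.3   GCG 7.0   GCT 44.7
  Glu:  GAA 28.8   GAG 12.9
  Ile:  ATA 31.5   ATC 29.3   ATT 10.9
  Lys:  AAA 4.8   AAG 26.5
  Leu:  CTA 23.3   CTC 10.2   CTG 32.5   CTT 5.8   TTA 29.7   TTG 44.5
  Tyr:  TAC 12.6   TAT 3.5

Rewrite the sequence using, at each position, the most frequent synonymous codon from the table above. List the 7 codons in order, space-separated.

Codon 1 (Ile): best is ATA at 31.5.
Codon 2 (Leu): best is TTG at 44.5.
Codon 3 (Glu): best is GAA at 28.8.
Codon 4 (Tyr): best is TAC at 12.6.
Codon 5 (Ala): best is GCT at 44.7.
Codon 6 (Tyr): best is TAC at 12.6.
Codon 7 (Lys): best is AAG at 26.5.

ATA TTG GAA TAC GCT TAC AAG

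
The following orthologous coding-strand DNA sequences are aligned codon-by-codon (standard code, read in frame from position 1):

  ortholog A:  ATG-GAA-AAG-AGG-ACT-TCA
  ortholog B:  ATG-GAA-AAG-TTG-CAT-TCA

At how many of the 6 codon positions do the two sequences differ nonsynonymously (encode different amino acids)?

2

Codon 1: ATG Met / ATG Met — identical.
Codon 2: GAA Glu / GAA Glu — identical.
Codon 3: AAG Lys / AAG Lys — identical.
Codon 4: AGG Arg / TTG Leu — nonsynonymous.
Codon 5: ACT Thr / CAT His — nonsynonymous.
Codon 6: TCA Ser / TCA Ser — identical.
Nonsynonymous differences: 2.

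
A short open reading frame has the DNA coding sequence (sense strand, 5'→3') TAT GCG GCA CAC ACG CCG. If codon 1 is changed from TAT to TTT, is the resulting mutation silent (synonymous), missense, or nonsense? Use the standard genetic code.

missense

Position 2 falls in codon 1: TAT → Tyr.
After the substitution the codon is TTT → Phe.
Tyr ≠ Phe, so this is a missense mutation.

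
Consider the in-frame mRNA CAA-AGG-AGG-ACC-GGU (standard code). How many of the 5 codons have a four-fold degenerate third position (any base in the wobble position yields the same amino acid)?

Codon 1 CAA (Gln): third position 2-fold.
Codon 2 AGG (Arg): third position 2-fold.
Codon 3 AGG (Arg): third position 2-fold.
Codon 4 ACC (Thr): third position 4-fold.
Codon 5 GGU (Gly): third position 4-fold.
Four-fold degenerate third positions: 2.

2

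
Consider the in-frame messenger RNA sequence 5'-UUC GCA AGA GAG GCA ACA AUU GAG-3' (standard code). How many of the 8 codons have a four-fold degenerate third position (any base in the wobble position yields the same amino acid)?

3

Codon 1 UUC (Phe): third position 2-fold.
Codon 2 GCA (Ala): third position 4-fold.
Codon 3 AGA (Arg): third position 2-fold.
Codon 4 GAG (Glu): third position 2-fold.
Codon 5 GCA (Ala): third position 4-fold.
Codon 6 ACA (Thr): third position 4-fold.
Codon 7 AUU (Ile): third position 3-fold.
Codon 8 GAG (Glu): third position 2-fold.
Four-fold degenerate third positions: 3.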